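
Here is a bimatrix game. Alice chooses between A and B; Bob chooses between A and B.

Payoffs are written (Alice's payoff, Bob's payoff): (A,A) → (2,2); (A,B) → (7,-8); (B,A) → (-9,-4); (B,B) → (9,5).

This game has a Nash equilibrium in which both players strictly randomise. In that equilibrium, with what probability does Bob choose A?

Let q be the probability that Bob plays A. In a completely mixed equilibrium, Alice must be indifferent between A and B.
Alice's expected payoff from A is 2q + 7(1−q); from B it is −9q + 9(1−q).
Setting these equal: −5q + 7 = −18q + 9, so q = 2/13.

2/13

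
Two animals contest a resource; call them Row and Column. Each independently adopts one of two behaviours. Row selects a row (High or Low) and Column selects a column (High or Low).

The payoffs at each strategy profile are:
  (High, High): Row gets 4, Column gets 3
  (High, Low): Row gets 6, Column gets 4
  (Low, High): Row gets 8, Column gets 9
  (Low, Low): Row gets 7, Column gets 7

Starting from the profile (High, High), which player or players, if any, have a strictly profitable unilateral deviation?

Both

Row at (High, High) earns 4; deviating to Low yields 8 — a strict improvement.
Column earns 3; deviating to Low yields 4 — a strict improvement.
Both Row and Column have strictly profitable deviations.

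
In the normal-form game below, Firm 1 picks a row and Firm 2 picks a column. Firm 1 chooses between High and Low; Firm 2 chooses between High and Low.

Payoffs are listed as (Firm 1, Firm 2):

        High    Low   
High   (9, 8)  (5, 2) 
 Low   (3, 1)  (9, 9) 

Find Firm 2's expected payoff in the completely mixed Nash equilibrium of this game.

First find x, the probability Firm 1 plays High, from Firm 2's indifference between High and Low: 8x + (1−x) = 2x + 9(1−x), giving x = 4/7.
Since Firm 2 is indifferent in equilibrium, Firm 2's expected payoff equals the payoff from either column against (4/7, 3/7). Using High: 8(4/7) + (3/7) = 5.

5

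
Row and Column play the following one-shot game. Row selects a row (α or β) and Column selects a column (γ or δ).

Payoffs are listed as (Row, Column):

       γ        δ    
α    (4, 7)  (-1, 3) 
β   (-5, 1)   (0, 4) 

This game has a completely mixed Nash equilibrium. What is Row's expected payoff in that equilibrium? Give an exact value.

First find q, the probability Column plays γ, from Row's indifference between α and β: 4q − (1−q) = −5q, giving q = 1/10.
Since Row is indifferent in equilibrium, Row's expected payoff equals the payoff from either row against (1/10, 9/10). Using α: 4(1/10) − (9/10) = -1/2.

-1/2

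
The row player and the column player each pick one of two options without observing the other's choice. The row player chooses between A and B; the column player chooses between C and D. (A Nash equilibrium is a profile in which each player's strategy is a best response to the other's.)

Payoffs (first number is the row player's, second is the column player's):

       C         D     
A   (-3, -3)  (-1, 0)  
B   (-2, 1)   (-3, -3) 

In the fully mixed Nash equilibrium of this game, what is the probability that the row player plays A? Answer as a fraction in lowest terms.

4/7

Let x be the probability that the row player plays A. In a completely mixed equilibrium, the column player must be indifferent between C and D.
The column player's expected payoff from C is −3x + (1−x); from D it is −3(1−x).
Setting these equal: −4x + 1 = 3x − 3, so x = 4/7.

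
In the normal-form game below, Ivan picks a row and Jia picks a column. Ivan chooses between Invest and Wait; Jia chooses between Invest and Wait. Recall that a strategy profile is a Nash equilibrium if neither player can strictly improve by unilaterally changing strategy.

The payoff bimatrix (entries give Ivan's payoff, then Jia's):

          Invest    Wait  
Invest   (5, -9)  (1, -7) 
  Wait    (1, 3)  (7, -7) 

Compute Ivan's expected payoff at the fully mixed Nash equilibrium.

First find q, the probability Jia plays Invest, from Ivan's indifference between Invest and Wait: 5q + (1−q) = q + 7(1−q), giving q = 3/5.
Since Ivan is indifferent in equilibrium, Ivan's expected payoff equals the payoff from either row against (3/5, 2/5). Using Invest: 5(3/5) + (2/5) = 17/5.

17/5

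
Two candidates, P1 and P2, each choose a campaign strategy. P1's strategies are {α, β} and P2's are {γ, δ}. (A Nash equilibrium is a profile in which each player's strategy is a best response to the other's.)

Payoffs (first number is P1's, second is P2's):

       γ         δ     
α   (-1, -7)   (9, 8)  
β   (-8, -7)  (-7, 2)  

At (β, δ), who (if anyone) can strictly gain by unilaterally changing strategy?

P1

P1 at (β, δ) earns -7; deviating to α yields 9 — a strict improvement.
P2 earns 2; deviating to γ yields -7 — not better.
Only P1 has a strictly profitable deviation.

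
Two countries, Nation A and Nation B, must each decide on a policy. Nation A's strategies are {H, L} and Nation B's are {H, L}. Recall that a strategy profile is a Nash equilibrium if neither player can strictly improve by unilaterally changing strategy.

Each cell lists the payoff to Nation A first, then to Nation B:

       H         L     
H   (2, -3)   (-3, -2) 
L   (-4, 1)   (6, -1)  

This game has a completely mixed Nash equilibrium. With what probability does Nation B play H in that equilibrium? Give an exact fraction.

3/5

Let y be the probability that Nation B plays H. In a completely mixed equilibrium, Nation A must be indifferent between H and L.
Nation A's expected payoff from H is 2y − 3(1−y); from L it is −4y + 6(1−y).
Setting these equal: 5y − 3 = −10y + 6, so y = 3/5.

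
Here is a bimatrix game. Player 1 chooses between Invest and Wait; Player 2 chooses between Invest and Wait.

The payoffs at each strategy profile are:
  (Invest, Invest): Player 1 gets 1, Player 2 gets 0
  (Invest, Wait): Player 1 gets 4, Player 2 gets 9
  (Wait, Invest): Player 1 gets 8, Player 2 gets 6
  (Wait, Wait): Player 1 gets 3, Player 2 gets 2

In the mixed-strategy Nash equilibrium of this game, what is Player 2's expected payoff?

54/13

First find x, the probability Player 1 plays Invest, from Player 2's indifference between Invest and Wait: 6(1−x) = 9x + 2(1−x), giving x = 4/13.
Since Player 2 is indifferent in equilibrium, Player 2's expected payoff equals the payoff from either column against (4/13, 9/13). Using Invest: 6(9/13) = 54/13.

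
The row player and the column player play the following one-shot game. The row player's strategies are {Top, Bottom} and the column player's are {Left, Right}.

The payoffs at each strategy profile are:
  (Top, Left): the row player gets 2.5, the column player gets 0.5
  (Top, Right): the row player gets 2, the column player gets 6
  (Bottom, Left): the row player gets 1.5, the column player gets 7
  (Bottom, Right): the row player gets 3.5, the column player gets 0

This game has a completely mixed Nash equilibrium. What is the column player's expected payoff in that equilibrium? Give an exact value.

First find x, the probability the row player plays Top, from the column player's indifference between Left and Right: 0.5x + 7(1−x) = 6x, giving x = 14/25.
Since the column player is indifferent in equilibrium, the column player's expected payoff equals the payoff from either column against (14/25, 11/25). Using Left: 0.5(14/25) + 7(11/25) = 84/25.

84/25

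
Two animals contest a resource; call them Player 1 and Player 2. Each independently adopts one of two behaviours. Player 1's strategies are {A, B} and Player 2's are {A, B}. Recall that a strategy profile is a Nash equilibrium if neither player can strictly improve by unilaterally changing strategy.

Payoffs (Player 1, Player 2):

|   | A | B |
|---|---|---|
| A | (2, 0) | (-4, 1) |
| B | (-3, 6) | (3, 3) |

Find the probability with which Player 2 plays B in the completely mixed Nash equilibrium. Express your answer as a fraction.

Let c be the probability that Player 2 plays A. In a completely mixed equilibrium, Player 1 must be indifferent between A and B.
Player 1's expected payoff from A is 2c − 4(1−c); from B it is −3c + 3(1−c).
Setting these equal: 6c − 4 = −6c + 3, so c = 7/12.
Therefore Player 2 plays B with probability 1 − 7/12 = 5/12.

5/12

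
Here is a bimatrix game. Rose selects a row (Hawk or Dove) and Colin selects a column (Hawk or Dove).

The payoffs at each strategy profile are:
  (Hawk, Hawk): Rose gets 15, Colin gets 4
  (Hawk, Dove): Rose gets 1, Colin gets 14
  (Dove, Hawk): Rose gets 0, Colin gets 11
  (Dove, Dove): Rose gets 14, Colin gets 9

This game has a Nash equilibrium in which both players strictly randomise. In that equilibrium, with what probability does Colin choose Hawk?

13/28

Let c be the probability that Colin plays Hawk. In a completely mixed equilibrium, Rose must be indifferent between Hawk and Dove.
Rose's expected payoff from Hawk is 15c + (1−c); from Dove it is 14(1−c).
Setting these equal: 14c + 1 = −14c + 14, so c = 13/28.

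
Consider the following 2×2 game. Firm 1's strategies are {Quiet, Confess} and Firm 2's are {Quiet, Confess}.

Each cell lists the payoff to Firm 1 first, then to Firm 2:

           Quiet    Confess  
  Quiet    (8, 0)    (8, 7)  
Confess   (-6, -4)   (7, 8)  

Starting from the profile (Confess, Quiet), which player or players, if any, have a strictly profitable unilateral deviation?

Firm 1 at (Confess, Quiet) earns -6; deviating to Quiet yields 8 — a strict improvement.
Firm 2 earns -4; deviating to Confess yields 8 — a strict improvement.
Both Firm 1 and Firm 2 have strictly profitable deviations.

Both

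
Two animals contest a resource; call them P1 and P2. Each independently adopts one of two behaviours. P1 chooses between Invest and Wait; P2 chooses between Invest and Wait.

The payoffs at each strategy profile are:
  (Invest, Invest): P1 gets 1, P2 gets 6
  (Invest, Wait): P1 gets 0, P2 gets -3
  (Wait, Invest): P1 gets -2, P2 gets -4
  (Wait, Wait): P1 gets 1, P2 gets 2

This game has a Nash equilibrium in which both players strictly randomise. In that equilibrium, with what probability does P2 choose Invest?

1/4

Let q be the probability that P2 plays Invest. In a completely mixed equilibrium, P1 must be indifferent between Invest and Wait.
P1's expected payoff from Invest is q; from Wait it is −2q + (1−q).
Setting these equal: q = −3q + 1, so q = 1/4.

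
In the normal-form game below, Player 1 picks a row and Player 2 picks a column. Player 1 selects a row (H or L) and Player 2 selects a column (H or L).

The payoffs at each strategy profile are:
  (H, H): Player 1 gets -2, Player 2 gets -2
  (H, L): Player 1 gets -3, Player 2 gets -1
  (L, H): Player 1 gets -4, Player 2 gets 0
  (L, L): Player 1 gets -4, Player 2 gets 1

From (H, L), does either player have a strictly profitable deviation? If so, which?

Neither

Player 1 at (H, L) earns -3; deviating to L yields -4 — not better.
Player 2 earns -1; deviating to H yields -2 — not better.
Neither player can strictly improve; the profile is a Nash equilibrium.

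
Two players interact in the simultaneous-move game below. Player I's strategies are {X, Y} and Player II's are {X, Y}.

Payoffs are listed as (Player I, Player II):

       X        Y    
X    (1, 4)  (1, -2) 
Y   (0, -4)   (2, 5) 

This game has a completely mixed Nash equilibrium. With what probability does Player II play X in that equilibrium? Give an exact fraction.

Let y be the probability that Player II plays X. In a completely mixed equilibrium, Player I must be indifferent between X and Y.
Player I's expected payoff from X is y + (1−y); from Y it is 2(1−y).
Setting these equal: 1 = −2y + 2, so y = 1/2.

1/2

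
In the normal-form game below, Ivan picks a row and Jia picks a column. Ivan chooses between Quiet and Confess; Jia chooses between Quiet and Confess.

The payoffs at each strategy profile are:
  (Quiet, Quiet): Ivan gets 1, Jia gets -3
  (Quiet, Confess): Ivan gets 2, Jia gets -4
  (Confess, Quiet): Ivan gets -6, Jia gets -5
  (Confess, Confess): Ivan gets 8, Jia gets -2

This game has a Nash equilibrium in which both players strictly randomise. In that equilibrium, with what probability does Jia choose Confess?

7/13

Let c be the probability that Jia plays Quiet. In a completely mixed equilibrium, Ivan must be indifferent between Quiet and Confess.
Ivan's expected payoff from Quiet is c + 2(1−c); from Confess it is −6c + 8(1−c).
Setting these equal: −c + 2 = −14c + 8, so c = 6/13.
Therefore Jia plays Confess with probability 1 − 6/13 = 7/13.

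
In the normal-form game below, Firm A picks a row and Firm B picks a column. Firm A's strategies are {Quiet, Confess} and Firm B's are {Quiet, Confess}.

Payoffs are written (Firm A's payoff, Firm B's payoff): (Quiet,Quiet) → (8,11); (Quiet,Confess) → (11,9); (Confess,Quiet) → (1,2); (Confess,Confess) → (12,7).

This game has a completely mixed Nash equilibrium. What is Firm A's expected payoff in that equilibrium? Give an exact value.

First find q, the probability Firm B plays Quiet, from Firm A's indifference between Quiet and Confess: 8q + 11(1−q) = q + 12(1−q), giving q = 1/8.
Since Firm A is indifferent in equilibrium, Firm A's expected payoff equals the payoff from either row against (1/8, 7/8). Using Quiet: 8(1/8) + 11(7/8) = 85/8.

85/8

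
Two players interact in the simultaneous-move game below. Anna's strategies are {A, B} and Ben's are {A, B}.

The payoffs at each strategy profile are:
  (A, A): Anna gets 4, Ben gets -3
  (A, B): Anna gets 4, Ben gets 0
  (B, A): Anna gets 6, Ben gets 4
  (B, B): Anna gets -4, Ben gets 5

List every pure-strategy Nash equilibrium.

(A, B)

(A, A): Anna prefers B (6 > 4); Ben prefers B (0 > -3) — not an equilibrium.
(A, B): Anna gets 4 ≥ -4 from B, and Ben gets 0 ≥ -3 from A — Nash equilibrium.
(B, A): Ben prefers B (5 > 4) — not an equilibrium.
(B, B): Anna prefers A (4 > -4) — not an equilibrium.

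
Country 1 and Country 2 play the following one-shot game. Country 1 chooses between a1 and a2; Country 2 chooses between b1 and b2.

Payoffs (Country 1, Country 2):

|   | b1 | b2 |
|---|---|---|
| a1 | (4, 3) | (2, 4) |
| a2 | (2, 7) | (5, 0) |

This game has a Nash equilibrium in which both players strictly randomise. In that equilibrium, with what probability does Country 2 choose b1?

3/5

Let c be the probability that Country 2 plays b1. In a completely mixed equilibrium, Country 1 must be indifferent between a1 and a2.
Country 1's expected payoff from a1 is 4c + 2(1−c); from a2 it is 2c + 5(1−c).
Setting these equal: 2c + 2 = −3c + 5, so c = 3/5.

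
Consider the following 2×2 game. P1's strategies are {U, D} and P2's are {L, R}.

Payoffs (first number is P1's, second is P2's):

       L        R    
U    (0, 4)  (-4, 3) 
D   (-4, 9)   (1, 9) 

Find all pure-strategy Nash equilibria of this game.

(U, L) and (D, R)

(U, L): P1 gets 0 ≥ -4 from D, and P2 gets 4 ≥ 3 from R — Nash equilibrium.
(U, R): P1 prefers D (1 > -4); P2 prefers L (4 > 3) — not an equilibrium.
(D, L): P1 prefers U (0 > -4) — not an equilibrium.
(D, R): P1 gets 1 ≥ -4 from U, and P2 gets 9 ≥ 9 from L — Nash equilibrium.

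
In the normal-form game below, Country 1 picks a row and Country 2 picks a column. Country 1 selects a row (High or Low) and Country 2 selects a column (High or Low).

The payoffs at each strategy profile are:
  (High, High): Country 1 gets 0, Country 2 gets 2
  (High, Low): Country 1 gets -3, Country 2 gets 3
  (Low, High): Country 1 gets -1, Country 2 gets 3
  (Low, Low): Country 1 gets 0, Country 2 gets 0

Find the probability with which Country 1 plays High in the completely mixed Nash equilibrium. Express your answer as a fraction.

Let x be the probability that Country 1 plays High. In a completely mixed equilibrium, Country 2 must be indifferent between High and Low.
Country 2's expected payoff from High is 2x + 3(1−x); from Low it is 3x.
Setting these equal: −x + 3 = 3x, so x = 3/4.

3/4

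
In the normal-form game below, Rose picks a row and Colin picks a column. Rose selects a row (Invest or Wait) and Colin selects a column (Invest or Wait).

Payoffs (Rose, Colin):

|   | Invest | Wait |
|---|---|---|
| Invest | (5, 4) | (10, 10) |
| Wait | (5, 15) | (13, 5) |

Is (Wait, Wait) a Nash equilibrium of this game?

At (Wait, Wait), Rose earns 13; switching to Invest would give 10, so Rose has no profitable deviation.
Colin earns 5; switching to Invest would give 15, so Colin would deviate.
Since at least one player can profitably deviate, this is not a Nash equilibrium.

No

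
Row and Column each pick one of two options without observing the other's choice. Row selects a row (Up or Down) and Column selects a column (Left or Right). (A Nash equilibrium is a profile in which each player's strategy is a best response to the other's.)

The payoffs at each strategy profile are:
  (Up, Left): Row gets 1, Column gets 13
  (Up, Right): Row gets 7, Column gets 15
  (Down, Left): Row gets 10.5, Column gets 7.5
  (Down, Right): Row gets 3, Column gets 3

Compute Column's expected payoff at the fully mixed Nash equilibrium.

First find x, the probability Row plays Up, from Column's indifference between Left and Right: 13x + 7.5(1−x) = 15x + 3(1−x), giving x = 9/13.
Since Column is indifferent in equilibrium, Column's expected payoff equals the payoff from either column against (9/13, 4/13). Using Left: 13(9/13) + 7.5(4/13) = 147/13.

147/13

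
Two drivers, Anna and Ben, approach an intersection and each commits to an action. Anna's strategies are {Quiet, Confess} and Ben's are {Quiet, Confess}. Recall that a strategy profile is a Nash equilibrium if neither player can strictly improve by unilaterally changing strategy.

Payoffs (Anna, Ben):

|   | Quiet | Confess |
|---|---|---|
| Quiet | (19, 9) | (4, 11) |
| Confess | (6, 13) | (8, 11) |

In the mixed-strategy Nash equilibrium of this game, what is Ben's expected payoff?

First find p, the probability Anna plays Quiet, from Ben's indifference between Quiet and Confess: 9p + 13(1−p) = 11p + 11(1−p), giving p = 1/2.
Since Ben is indifferent in equilibrium, Ben's expected payoff equals the payoff from either column against (1/2, 1/2). Using Quiet: 9(1/2) + 13(1/2) = 11.

11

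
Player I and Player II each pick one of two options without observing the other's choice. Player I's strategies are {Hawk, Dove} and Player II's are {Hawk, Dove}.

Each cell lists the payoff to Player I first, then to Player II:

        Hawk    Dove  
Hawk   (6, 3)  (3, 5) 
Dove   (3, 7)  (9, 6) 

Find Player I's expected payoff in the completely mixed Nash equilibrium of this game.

First find y, the probability Player II plays Hawk, from Player I's indifference between Hawk and Dove: 6y + 3(1−y) = 3y + 9(1−y), giving y = 2/3.
Since Player I is indifferent in equilibrium, Player I's expected payoff equals the payoff from either row against (2/3, 1/3). Using Hawk: 6(2/3) + 3(1/3) = 5.

5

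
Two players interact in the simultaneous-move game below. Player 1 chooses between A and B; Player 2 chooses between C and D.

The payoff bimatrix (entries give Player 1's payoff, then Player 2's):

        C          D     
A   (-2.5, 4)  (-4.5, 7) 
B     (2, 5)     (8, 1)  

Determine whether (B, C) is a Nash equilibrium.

Yes

At (B, C), Player 1 earns 2; switching to A would give -2.5, so Player 1 has no profitable deviation.
Player 2 earns 5; switching to D would give 1, so Player 2 has no profitable deviation.
Neither player can gain by a unilateral deviation, so this profile is a Nash equilibrium.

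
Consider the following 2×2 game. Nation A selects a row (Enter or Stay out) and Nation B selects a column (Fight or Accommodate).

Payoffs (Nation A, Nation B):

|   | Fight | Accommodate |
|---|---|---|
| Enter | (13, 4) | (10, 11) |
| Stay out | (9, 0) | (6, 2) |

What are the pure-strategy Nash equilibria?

(Enter, Fight): Nation B prefers Accommodate (11 > 4) — not an equilibrium.
(Enter, Accommodate): Nation A gets 10 ≥ 6 from Stay out, and Nation B gets 11 ≥ 4 from Fight — Nash equilibrium.
(Stay out, Fight): Nation A prefers Enter (13 > 9); Nation B prefers Accommodate (2 > 0) — not an equilibrium.
(Stay out, Accommodate): Nation A prefers Enter (10 > 6) — not an equilibrium.

(Enter, Accommodate)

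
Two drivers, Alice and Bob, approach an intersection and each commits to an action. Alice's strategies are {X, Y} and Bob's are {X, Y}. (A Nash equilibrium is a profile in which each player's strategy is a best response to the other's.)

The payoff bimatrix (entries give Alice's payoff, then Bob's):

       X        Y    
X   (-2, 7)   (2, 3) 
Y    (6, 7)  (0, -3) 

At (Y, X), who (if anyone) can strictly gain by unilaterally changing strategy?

Neither

Alice at (Y, X) earns 6; deviating to X yields -2 — not better.
Bob earns 7; deviating to Y yields -3 — not better.
Neither player can strictly improve; the profile is a Nash equilibrium.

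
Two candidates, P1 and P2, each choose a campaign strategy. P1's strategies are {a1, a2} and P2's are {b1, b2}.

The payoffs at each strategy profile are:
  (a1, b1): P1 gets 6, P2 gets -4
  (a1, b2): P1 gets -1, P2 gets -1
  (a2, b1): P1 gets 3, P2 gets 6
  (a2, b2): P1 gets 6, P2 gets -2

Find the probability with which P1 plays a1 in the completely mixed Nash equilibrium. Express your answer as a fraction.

Let p be the probability that P1 plays a1. In a completely mixed equilibrium, P2 must be indifferent between b1 and b2.
P2's expected payoff from b1 is −4p + 6(1−p); from b2 it is −p − 2(1−p).
Setting these equal: −10p + 6 = p − 2, so p = 8/11.

8/11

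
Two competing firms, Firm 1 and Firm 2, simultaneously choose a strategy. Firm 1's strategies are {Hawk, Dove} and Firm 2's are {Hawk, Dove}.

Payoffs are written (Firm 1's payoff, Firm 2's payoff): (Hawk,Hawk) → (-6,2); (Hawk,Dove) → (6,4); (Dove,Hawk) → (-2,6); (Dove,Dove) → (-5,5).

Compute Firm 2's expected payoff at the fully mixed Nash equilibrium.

14/3

First find x, the probability Firm 1 plays Hawk, from Firm 2's indifference between Hawk and Dove: 2x + 6(1−x) = 4x + 5(1−x), giving x = 1/3.
Since Firm 2 is indifferent in equilibrium, Firm 2's expected payoff equals the payoff from either column against (1/3, 2/3). Using Hawk: 2(1/3) + 6(2/3) = 14/3.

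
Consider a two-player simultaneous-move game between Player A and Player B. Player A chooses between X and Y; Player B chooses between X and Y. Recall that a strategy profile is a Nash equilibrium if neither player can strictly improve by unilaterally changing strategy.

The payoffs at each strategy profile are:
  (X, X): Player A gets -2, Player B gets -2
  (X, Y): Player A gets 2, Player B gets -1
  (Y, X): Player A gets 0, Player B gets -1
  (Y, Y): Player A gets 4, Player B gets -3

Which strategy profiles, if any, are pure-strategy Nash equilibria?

(Y, X)

(X, X): Player A prefers Y (0 > -2); Player B prefers Y (-1 > -2) — not an equilibrium.
(X, Y): Player A prefers Y (4 > 2) — not an equilibrium.
(Y, X): Player A gets 0 ≥ -2 from X, and Player B gets -1 ≥ -3 from Y — Nash equilibrium.
(Y, Y): Player B prefers X (-1 > -3) — not an equilibrium.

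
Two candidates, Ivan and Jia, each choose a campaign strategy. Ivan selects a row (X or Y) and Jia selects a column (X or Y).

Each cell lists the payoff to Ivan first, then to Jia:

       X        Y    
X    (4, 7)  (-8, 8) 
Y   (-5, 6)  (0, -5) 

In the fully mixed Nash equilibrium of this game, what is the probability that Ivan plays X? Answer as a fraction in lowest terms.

Let p be the probability that Ivan plays X. In a completely mixed equilibrium, Jia must be indifferent between X and Y.
Jia's expected payoff from X is 7p + 6(1−p); from Y it is 8p − 5(1−p).
Setting these equal: p + 6 = 13p − 5, so p = 11/12.

11/12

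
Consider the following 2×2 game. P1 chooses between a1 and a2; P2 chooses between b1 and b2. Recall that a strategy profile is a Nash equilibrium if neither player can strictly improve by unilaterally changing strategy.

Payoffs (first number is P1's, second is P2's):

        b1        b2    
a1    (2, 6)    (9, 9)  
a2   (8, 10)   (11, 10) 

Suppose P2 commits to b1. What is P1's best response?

a2

Against b1, P1 earns 2 from a1 and 8 from a2.
So a2 is the best response.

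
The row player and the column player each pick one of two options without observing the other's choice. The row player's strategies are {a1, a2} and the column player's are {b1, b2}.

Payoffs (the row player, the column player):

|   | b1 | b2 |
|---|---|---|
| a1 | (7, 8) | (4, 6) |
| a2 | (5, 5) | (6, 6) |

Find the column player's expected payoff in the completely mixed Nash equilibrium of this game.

6

First find x, the probability the row player plays a1, from the column player's indifference between b1 and b2: 8x + 5(1−x) = 6x + 6(1−x), giving x = 1/3.
Since the column player is indifferent in equilibrium, the column player's expected payoff equals the payoff from either column against (1/3, 2/3). Using b1: 8(1/3) + 5(2/3) = 6.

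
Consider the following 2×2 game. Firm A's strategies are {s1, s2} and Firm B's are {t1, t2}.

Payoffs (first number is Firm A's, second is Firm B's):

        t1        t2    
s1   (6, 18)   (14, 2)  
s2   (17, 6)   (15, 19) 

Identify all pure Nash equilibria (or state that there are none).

(s1, t1): Firm A prefers s2 (17 > 6) — not an equilibrium.
(s1, t2): Firm A prefers s2 (15 > 14); Firm B prefers t1 (18 > 2) — not an equilibrium.
(s2, t1): Firm B prefers t2 (19 > 6) — not an equilibrium.
(s2, t2): Firm A gets 15 ≥ 14 from s1, and Firm B gets 19 ≥ 6 from t1 — Nash equilibrium.

(s2, t2)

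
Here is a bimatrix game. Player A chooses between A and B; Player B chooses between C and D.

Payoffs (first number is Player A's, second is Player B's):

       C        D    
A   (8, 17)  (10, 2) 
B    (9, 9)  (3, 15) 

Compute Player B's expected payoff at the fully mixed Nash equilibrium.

79/7

First find x, the probability Player A plays A, from Player B's indifference between C and D: 17x + 9(1−x) = 2x + 15(1−x), giving x = 2/7.
Since Player B is indifferent in equilibrium, Player B's expected payoff equals the payoff from either column against (2/7, 5/7). Using C: 17(2/7) + 9(5/7) = 79/7.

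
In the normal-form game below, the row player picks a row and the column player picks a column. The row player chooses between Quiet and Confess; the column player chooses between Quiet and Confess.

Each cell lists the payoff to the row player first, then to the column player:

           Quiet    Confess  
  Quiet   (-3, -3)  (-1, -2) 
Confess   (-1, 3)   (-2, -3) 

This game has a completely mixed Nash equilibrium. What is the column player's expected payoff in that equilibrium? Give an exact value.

First find x, the probability the row player plays Quiet, from the column player's indifference between Quiet and Confess: −3x + 3(1−x) = −2x − 3(1−x), giving x = 6/7.
Since the column player is indifferent in equilibrium, the column player's expected payoff equals the payoff from either column against (6/7, 1/7). Using Quiet: −3(6/7) + 3(1/7) = -15/7.

-15/7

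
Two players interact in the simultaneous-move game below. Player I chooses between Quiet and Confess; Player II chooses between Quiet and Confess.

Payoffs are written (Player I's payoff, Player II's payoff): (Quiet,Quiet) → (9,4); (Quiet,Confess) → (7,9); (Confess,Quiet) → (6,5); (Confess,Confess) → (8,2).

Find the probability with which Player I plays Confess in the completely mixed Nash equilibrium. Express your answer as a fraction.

Let r be the probability that Player I plays Quiet. In a completely mixed equilibrium, Player II must be indifferent between Quiet and Confess.
Player II's expected payoff from Quiet is 4r + 5(1−r); from Confess it is 9r + 2(1−r).
Setting these equal: −r + 5 = 7r + 2, so r = 3/8.
Therefore Player I plays Confess with probability 1 − 3/8 = 5/8.

5/8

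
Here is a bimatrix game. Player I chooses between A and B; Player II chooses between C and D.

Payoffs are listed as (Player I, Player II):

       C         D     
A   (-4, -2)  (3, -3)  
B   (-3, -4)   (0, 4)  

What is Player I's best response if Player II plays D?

A

Against D, Player I earns 3 from A and 0 from B.
So A is the best response.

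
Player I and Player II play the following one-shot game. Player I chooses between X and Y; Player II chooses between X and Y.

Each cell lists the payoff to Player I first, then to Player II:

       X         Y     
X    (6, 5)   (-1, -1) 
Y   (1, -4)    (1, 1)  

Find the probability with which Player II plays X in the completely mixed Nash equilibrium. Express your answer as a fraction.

Let q be the probability that Player II plays X. In a completely mixed equilibrium, Player I must be indifferent between X and Y.
Player I's expected payoff from X is 6q − (1−q); from Y it is q + (1−q).
Setting these equal: 7q − 1 = 1, so q = 2/7.

2/7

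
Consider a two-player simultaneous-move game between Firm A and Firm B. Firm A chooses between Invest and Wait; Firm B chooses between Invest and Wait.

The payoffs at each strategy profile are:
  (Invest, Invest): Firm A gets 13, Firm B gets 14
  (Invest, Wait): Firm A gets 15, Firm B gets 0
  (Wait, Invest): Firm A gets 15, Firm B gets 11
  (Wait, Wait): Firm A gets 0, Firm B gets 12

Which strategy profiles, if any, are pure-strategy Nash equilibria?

none

(Invest, Invest): Firm A prefers Wait (15 > 13) — not an equilibrium.
(Invest, Wait): Firm B prefers Invest (14 > 0) — not an equilibrium.
(Wait, Invest): Firm B prefers Wait (12 > 11) — not an equilibrium.
(Wait, Wait): Firm A prefers Invest (15 > 0) — not an equilibrium.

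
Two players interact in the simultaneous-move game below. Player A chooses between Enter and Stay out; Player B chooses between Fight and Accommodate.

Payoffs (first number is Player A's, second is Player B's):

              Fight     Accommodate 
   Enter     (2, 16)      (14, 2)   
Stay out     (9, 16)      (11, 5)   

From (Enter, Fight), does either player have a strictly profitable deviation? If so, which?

Player A

Player A at (Enter, Fight) earns 2; deviating to Stay out yields 9 — a strict improvement.
Player B earns 16; deviating to Accommodate yields 2 — not better.
Only Player A has a strictly profitable deviation.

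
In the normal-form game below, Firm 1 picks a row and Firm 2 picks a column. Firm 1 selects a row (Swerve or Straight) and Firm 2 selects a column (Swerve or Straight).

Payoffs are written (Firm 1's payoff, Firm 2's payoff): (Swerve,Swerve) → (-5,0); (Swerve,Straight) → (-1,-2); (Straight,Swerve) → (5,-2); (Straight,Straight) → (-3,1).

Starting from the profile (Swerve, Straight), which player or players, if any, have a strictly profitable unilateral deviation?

Firm 1 at (Swerve, Straight) earns -1; deviating to Straight yields -3 — not better.
Firm 2 earns -2; deviating to Swerve yields 0 — a strict improvement.
Only Firm 2 has a strictly profitable deviation.

Firm 2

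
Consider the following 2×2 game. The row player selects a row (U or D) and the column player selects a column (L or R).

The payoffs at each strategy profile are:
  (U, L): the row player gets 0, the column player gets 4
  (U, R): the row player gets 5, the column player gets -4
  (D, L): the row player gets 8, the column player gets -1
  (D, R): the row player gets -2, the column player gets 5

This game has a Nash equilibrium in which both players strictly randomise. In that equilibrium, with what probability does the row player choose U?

Let r be the probability that the row player plays U. In a completely mixed equilibrium, the column player must be indifferent between L and R.
The column player's expected payoff from L is 4r − (1−r); from R it is −4r + 5(1−r).
Setting these equal: 5r − 1 = −9r + 5, so r = 3/7.

3/7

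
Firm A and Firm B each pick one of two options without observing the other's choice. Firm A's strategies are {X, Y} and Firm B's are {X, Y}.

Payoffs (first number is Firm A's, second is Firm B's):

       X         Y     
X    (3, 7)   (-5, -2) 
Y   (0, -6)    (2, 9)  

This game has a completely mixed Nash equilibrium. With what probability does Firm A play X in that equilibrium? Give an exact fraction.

Let x be the probability that Firm A plays X. In a completely mixed equilibrium, Firm B must be indifferent between X and Y.
Firm B's expected payoff from X is 7x − 6(1−x); from Y it is −2x + 9(1−x).
Setting these equal: 13x − 6 = −11x + 9, so x = 5/8.

5/8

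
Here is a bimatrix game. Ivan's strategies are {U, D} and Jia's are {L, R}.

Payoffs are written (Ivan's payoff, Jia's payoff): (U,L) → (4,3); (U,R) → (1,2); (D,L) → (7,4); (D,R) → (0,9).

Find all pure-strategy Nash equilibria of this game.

(U, L): Ivan prefers D (7 > 4) — not an equilibrium.
(U, R): Jia prefers L (3 > 2) — not an equilibrium.
(D, L): Jia prefers R (9 > 4) — not an equilibrium.
(D, R): Ivan prefers U (1 > 0) — not an equilibrium.

none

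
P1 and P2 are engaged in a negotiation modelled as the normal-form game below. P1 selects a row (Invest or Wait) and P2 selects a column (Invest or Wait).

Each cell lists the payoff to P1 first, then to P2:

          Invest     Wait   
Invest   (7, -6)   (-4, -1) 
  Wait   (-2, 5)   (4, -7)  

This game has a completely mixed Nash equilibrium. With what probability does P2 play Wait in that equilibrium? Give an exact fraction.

9/17

Let y be the probability that P2 plays Invest. In a completely mixed equilibrium, P1 must be indifferent between Invest and Wait.
P1's expected payoff from Invest is 7y − 4(1−y); from Wait it is −2y + 4(1−y).
Setting these equal: 11y − 4 = −6y + 4, so y = 8/17.
Therefore P2 plays Wait with probability 1 − 8/17 = 9/17.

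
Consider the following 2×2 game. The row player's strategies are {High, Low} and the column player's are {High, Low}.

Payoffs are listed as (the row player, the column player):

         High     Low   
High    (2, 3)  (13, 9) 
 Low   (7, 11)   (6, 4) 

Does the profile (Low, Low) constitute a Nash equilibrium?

No

At (Low, Low), the row player earns 6; switching to High would give 13, so the row player would deviate.
The column player earns 4; switching to High would give 11, so the column player would deviate.
Since at least one player can profitably deviate, this is not a Nash equilibrium.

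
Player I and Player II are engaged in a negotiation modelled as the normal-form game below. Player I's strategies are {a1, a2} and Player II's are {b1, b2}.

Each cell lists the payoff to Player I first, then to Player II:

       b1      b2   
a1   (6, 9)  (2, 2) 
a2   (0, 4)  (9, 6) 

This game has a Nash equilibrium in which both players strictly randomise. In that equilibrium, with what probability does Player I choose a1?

Let p be the probability that Player I plays a1. In a completely mixed equilibrium, Player II must be indifferent between b1 and b2.
Player II's expected payoff from b1 is 9p + 4(1−p); from b2 it is 2p + 6(1−p).
Setting these equal: 5p + 4 = −4p + 6, so p = 2/9.

2/9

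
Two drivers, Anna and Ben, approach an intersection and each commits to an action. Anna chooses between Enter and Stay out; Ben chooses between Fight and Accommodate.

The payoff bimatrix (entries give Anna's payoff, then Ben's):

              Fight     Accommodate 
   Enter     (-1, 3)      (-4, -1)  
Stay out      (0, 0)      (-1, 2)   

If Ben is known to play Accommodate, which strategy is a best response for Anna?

Stay out

Against Accommodate, Anna earns -4 from Enter and -1 from Stay out.
So Stay out is the best response.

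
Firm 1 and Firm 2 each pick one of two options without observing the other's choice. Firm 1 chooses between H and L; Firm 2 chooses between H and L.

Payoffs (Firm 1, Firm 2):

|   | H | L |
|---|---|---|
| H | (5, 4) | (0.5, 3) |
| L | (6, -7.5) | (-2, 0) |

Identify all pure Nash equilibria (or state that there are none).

none

(H, H): Firm 1 prefers L (6 > 5) — not an equilibrium.
(H, L): Firm 2 prefers H (4 > 3) — not an equilibrium.
(L, H): Firm 2 prefers L (0 > -7.5) — not an equilibrium.
(L, L): Firm 1 prefers H (0.5 > -2) — not an equilibrium.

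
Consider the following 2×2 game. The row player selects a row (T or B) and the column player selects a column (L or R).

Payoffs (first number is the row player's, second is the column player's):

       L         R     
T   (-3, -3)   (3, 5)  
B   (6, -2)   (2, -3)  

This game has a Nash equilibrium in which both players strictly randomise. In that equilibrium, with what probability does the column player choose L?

1/10

Let c be the probability that the column player plays L. In a completely mixed equilibrium, the row player must be indifferent between T and B.
The row player's expected payoff from T is −3c + 3(1−c); from B it is 6c + 2(1−c).
Setting these equal: −6c + 3 = 4c + 2, so c = 1/10.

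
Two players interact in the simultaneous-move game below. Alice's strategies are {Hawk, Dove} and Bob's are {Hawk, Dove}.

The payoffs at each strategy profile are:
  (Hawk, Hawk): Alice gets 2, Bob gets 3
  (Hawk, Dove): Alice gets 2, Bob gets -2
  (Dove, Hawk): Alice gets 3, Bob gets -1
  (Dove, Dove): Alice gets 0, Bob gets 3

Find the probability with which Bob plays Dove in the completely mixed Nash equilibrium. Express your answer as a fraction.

Let q be the probability that Bob plays Hawk. In a completely mixed equilibrium, Alice must be indifferent between Hawk and Dove.
Alice's expected payoff from Hawk is 2q + 2(1−q); from Dove it is 3q.
Setting these equal: 2 = 3q, so q = 2/3.
Therefore Bob plays Dove with probability 1 − 2/3 = 1/3.

1/3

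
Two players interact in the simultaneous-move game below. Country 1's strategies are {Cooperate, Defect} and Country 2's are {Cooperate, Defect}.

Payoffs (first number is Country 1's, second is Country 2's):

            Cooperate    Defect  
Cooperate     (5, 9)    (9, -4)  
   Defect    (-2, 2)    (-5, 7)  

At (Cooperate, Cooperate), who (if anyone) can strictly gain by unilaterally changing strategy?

Country 1 at (Cooperate, Cooperate) earns 5; deviating to Defect yields -2 — not better.
Country 2 earns 9; deviating to Defect yields -4 — not better.
Neither player can strictly improve; the profile is a Nash equilibrium.

Neither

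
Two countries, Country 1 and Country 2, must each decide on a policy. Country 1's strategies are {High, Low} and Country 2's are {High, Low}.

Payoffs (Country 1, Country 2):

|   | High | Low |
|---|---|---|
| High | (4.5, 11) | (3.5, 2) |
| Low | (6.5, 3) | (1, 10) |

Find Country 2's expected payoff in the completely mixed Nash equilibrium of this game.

13/2

First find p, the probability Country 1 plays High, from Country 2's indifference between High and Low: 11p + 3(1−p) = 2p + 10(1−p), giving p = 7/16.
Since Country 2 is indifferent in equilibrium, Country 2's expected payoff equals the payoff from either column against (7/16, 9/16). Using High: 11(7/16) + 3(9/16) = 13/2.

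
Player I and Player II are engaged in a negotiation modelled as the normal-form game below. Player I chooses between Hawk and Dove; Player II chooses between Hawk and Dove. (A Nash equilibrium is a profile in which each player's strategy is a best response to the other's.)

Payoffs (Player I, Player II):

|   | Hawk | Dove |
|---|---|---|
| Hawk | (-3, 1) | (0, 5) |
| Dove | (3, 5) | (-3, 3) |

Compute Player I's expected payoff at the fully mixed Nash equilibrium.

-1

First find q, the probability Player II plays Hawk, from Player I's indifference between Hawk and Dove: −3q = 3q − 3(1−q), giving q = 1/3.
Since Player I is indifferent in equilibrium, Player I's expected payoff equals the payoff from either row against (1/3, 2/3). Using Hawk: −3(1/3) = -1.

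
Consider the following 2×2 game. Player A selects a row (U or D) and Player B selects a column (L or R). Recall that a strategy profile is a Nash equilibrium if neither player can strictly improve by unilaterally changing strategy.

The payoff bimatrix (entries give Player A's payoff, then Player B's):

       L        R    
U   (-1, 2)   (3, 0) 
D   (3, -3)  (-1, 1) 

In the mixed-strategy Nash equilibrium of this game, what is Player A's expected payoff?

1

First find q, the probability Player B plays L, from Player A's indifference between U and D: −q + 3(1−q) = 3q − (1−q), giving q = 1/2.
Since Player A is indifferent in equilibrium, Player A's expected payoff equals the payoff from either row against (1/2, 1/2). Using U: −(1/2) + 3(1/2) = 1.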